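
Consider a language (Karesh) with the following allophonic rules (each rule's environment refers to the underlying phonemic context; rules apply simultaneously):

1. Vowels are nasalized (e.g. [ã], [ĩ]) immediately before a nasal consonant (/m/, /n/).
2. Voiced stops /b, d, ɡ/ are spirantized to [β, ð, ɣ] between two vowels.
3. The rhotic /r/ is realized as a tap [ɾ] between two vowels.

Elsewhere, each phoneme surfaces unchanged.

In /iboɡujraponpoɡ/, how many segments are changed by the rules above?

3

Segments that undergo a rule: /b/ → [β] (rule 2); /ɡ/ → [ɣ] (rule 2); /o/ → [õ] (rule 1).
All other segments surface unchanged.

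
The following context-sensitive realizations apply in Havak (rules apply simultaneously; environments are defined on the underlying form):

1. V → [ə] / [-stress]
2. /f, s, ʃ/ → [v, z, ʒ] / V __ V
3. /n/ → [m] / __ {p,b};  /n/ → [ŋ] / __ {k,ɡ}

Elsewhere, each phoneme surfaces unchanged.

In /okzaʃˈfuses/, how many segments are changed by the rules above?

Segments that undergo a rule: /o/ → [ə] (rule 1); /a/ → [ə] (rule 1); /s/ → [z] (rule 2); /e/ → [ə] (rule 1).
All other segments surface unchanged.

4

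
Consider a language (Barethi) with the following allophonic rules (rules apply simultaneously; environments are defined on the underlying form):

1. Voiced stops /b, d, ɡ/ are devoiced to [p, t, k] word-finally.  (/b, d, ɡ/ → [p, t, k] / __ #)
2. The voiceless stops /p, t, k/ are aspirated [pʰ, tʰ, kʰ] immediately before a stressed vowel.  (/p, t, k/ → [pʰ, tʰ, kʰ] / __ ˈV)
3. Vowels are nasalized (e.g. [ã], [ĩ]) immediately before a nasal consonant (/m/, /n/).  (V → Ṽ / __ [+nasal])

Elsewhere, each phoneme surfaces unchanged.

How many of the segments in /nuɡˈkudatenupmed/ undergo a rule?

Segments that undergo a rule: /k/ → [kʰ] (rule 2); /e/ → [ẽ] (rule 3); /d/ → [t] (rule 1).
All other segments surface unchanged.

3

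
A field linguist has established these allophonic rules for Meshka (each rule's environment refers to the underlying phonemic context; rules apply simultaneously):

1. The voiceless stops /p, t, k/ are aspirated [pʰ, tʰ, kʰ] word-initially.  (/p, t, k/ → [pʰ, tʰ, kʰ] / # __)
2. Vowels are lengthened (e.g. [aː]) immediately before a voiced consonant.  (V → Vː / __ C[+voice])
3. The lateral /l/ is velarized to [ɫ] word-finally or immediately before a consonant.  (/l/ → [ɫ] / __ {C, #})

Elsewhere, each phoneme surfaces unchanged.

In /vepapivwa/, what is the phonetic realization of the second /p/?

[p]

/p/ — between /a/ and /i/; rule 1 does not apply here → [p].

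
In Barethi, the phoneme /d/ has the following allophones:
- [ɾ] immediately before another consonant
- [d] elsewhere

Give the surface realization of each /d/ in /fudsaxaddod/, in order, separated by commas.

[ɾ], [ɾ], [d], [d]

Occurrence 1 (position 3): immediately before another consonant → [ɾ].
Occurrence 2 (position 8): immediately before another consonant → [ɾ].
Occurrence 3 (position 9): no conditioning environment matches → elsewhere allophone [d].
Occurrence 4 (position 11): no conditioning environment matches → elsewhere allophone [d].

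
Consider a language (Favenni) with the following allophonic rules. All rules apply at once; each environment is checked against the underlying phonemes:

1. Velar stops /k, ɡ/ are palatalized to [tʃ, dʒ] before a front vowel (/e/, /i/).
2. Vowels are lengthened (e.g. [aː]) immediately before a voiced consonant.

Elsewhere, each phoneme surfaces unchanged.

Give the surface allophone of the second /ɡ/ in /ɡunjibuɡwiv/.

/ɡ/ (between /u/ and /w/) fails the environment for rule 1, so it stays [ɡ].

[ɡ]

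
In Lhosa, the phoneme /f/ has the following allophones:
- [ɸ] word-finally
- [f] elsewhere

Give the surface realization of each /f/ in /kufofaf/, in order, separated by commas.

Occurrence 1 (position 3): no conditioning environment matches → elsewhere allophone [f].
Occurrence 2 (position 5): no conditioning environment matches → elsewhere allophone [f].
Occurrence 3 (position 7): word-finally → [ɸ].

[f], [f], [ɸ]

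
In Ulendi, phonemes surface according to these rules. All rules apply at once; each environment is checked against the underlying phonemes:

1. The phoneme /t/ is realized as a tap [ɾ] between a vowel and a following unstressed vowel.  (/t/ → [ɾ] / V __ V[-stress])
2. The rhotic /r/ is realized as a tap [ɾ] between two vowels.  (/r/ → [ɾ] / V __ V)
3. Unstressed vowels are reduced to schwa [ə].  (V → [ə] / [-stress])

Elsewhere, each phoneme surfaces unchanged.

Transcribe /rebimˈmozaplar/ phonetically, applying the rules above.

[rəbəmˈmozəplər]

/r/ — word-initial; rule 2 does not apply here → [r].
/e/ (between /r/ and /b/): in an unstressed syllable, so rule 3 applies → [ə].
/i/ (between /b/ and /m/): in an unstressed syllable, so rule 3 applies → [ə].
/o/ (between /m/ and /z/) is in the target of rule 3 but the environment (in an unstressed syllable) is not met → [o].
/a/ — between /z/ and /p/, in an unstressed syllable — surfaces as [ə] (rule 3).
/a/ (between /l/ and /r/) occurs in an unstressed syllable → [ə] by rule 3.
/r/ (word-final): rule 2 targets it, but not between two vowels → unchanged [r].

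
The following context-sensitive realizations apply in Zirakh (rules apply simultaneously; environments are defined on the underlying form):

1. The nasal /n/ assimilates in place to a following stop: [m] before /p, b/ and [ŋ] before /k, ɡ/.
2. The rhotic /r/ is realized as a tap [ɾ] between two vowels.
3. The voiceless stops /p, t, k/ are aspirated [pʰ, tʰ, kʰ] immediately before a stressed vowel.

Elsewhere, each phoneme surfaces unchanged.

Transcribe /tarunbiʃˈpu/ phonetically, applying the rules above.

/t/ (word-initial) is in the target of rule 3 but the environment (immediately before a stressed vowel) is not met → [t].
/a/ stays [a].
/r/ — between /a/ and /u/, between two vowels — surfaces as [ɾ] (rule 2).
/u/ (between /r/ and /n/) is unaffected → [u].
/n/ (between /u/ and /b/) occurs before a labial or velar stop → [m] by rule 1.
/b/ — not in any rule's target class → [b].
/i/ stays [i].
/ʃ/ — not in any rule's target class → [ʃ].
/p/ meets the environment for rule 3 (immediately before a stressed vowel) → [pʰ].
/u/ (word-final) is unaffected → [u].

[taɾumbiʃˈpʰu]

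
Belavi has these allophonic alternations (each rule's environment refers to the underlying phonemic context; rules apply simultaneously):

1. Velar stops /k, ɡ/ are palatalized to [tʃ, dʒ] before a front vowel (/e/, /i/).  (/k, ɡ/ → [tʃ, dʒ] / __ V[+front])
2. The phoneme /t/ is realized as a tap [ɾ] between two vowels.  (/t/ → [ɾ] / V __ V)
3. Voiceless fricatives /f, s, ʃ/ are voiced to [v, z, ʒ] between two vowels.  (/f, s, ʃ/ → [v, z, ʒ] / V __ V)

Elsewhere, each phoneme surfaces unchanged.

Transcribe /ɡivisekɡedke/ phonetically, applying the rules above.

/ɡ/ meets the environment for rule 1 (before a front vowel) → [dʒ].
/s/ (between /i/ and /e/): between two vowels, so rule 3 applies → [z].
/k/ — between /e/ and /ɡ/; rule 1 does not apply here → [k].
/ɡ/ meets the environment for rule 1 (before a front vowel) → [dʒ].
/k/ (between /d/ and /e/): before a front vowel, so rule 1 applies → [tʃ].

[dʒivizekdʒedtʃe]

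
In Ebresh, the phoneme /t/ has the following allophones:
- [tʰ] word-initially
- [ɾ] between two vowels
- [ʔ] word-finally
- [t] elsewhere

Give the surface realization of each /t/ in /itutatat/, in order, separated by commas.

[ɾ], [ɾ], [ɾ], [ʔ]

Occurrence 1 (position 2): between two vowels → [ɾ].
Occurrence 2 (position 4): between two vowels → [ɾ].
Occurrence 3 (position 6): between two vowels → [ɾ].
Occurrence 4 (position 8): word-finally → [ʔ].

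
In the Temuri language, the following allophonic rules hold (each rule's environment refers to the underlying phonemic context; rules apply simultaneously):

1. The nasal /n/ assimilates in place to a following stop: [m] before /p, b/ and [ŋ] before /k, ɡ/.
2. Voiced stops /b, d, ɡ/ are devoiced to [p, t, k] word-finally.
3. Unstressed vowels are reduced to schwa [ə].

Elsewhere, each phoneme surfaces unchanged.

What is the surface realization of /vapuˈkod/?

/v/ — not in any rule's target class → [v].
Rule 3 applies to /a/ (between /v/ and /p/: in an unstressed syllable) → [ə].
/p/ (between /a/ and /u/) is unaffected → [p].
/u/ — between /p/ and /k/, in an unstressed syllable — surfaces as [ə] (rule 3).
/k/ (between /u/ and /o/): no rule targets it → [k].
/o/ (between /k/ and /d/) is in the target of rule 3 but the environment (in an unstressed syllable) is not met → [o].
Rule 2 applies to /d/ (word-final: word-finally) → [t].

[vəpəˈkot]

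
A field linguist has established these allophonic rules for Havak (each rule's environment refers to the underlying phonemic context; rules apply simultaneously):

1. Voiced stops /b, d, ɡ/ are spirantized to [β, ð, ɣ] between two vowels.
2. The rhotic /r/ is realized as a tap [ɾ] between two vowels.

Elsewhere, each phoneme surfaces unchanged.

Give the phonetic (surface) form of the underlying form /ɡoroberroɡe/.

/ɡ/ (word-initial) is in the target of rule 1 but the environment (between two vowels) is not met → [ɡ].
/r/ meets the environment for rule 2 (between two vowels) → [ɾ].
/b/ (between /o/ and /e/) occurs between two vowels → [β] by rule 1.
/r/ (between /e/ and /r/) is in the target of rule 2 but the environment (between two vowels) is not met → [r].
/r/ (between /r/ and /o/): rule 2 targets it, but not between two vowels → unchanged [r].
Rule 1 applies to /ɡ/ (between /o/ and /e/: between two vowels) → [ɣ].

[ɡoɾoβerroɣe]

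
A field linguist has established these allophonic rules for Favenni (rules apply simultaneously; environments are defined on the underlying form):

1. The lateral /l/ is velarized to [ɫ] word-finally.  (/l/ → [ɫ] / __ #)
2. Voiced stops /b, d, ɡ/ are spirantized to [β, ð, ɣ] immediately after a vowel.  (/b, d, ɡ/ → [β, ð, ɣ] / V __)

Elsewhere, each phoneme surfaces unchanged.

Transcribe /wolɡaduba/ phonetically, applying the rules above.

/w/ (word-initial) is unaffected → [w].
/o/ stays [o].
/l/ (between /o/ and /ɡ/) fails the environment for rule 1, so it stays [l].
/ɡ/ — between /l/ and /a/; rule 2 does not apply here → [ɡ].
/a/ — not in any rule's target class → [a].
/d/ (between /a/ and /u/): immediately after a vowel, so rule 2 applies → [ð].
/u/ — not in any rule's target class → [u].
/b/ (between /u/ and /a/): immediately after a vowel, so rule 2 applies → [β].
/a/ stays [a].

[wolɡaðuβa]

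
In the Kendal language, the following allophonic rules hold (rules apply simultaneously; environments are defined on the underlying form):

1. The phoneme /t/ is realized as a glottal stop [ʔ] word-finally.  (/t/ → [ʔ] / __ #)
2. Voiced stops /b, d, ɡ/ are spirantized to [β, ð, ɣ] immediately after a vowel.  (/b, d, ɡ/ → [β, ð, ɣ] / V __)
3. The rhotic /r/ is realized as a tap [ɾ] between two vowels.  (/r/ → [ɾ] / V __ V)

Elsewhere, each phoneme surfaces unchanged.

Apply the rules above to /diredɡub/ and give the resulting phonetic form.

/d/ (word-initial) is in the target of rule 2 but the environment (immediately after a vowel) is not met → [d].
/i/ (between /d/ and /r/): no rule targets it → [i].
Rule 3 applies to /r/ (between /i/ and /e/: between two vowels) → [ɾ].
/e/ stays [e].
/d/ (between /e/ and /ɡ/): immediately after a vowel, so rule 2 applies → [ð].
/ɡ/ (between /d/ and /u/) is in the target of rule 2 but the environment (immediately after a vowel) is not met → [ɡ].
/u/ stays [u].
/b/ (word-final): immediately after a vowel, so rule 2 applies → [β].

[diɾeðɡuβ]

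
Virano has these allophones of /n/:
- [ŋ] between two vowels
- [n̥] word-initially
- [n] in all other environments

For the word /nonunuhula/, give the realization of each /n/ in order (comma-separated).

[n̥], [ŋ], [ŋ]

Occurrence 1 (position 1): word-initially → [n̥].
Occurrence 2 (position 3): between two vowels → [ŋ].
Occurrence 3 (position 5): between two vowels → [ŋ].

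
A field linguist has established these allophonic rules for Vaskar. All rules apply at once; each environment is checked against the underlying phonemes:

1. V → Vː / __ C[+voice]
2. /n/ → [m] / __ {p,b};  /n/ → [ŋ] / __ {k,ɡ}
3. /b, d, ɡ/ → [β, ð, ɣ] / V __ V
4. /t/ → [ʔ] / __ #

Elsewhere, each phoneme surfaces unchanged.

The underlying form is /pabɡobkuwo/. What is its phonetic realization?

[paːbɡoːbkuːwo]

/a/ meets the environment for rule 1 (before a voiced consonant) → [aː].
/b/ — between /a/ and /ɡ/; rule 3 does not apply here → [b].
/ɡ/ (between /b/ and /o/) is in the target of rule 3 but the environment (between two vowels) is not met → [ɡ].
/o/ (between /ɡ/ and /b/): before a voiced consonant, so rule 1 applies → [oː].
/b/ — between /o/ and /k/; rule 3 does not apply here → [b].
Rule 1 applies to /u/ (between /k/ and /w/: before a voiced consonant) → [uː].
/o/ (word-final): rule 1 targets it, but not before a voiced consonant → unchanged [o].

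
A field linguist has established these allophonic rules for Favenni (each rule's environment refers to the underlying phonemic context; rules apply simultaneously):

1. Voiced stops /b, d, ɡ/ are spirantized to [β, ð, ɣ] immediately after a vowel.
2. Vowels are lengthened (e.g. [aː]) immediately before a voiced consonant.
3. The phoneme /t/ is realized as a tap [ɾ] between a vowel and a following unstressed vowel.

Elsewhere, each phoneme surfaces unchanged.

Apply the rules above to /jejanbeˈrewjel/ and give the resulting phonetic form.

/j/ (word-initial) is unaffected → [j].
Rule 2 applies to /e/ (between /j/ and /j/: before a voiced consonant) → [eː].
/j/ (between /e/ and /a/): no rule targets it → [j].
/a/ — between /j/ and /n/, before a voiced consonant — surfaces as [aː] (rule 2).
/n/ stays [n].
/b/ (between /n/ and /e/): rule 1 targets it, but not immediately after a vowel → unchanged [b].
Rule 2 applies to /e/ (between /b/ and /r/: before a voiced consonant) → [eː].
/r/ stays [r].
/e/ (between /r/ and /w/): before a voiced consonant, so rule 2 applies → [eː].
/w/ (between /e/ and /j/): no rule targets it → [w].
/j/ (between /w/ and /e/): no rule targets it → [j].
Rule 2 applies to /e/ (between /j/ and /l/: before a voiced consonant) → [eː].
/l/ — not in any rule's target class → [l].

[jeːjaːnbeːˈreːwjeːl]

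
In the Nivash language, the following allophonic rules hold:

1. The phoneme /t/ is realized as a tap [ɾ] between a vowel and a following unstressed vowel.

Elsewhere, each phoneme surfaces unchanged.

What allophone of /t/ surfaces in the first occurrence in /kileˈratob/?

/t/ meets the environment for rule 1 (between a vowel and a following unstressed vowel) → [ɾ].

[ɾ]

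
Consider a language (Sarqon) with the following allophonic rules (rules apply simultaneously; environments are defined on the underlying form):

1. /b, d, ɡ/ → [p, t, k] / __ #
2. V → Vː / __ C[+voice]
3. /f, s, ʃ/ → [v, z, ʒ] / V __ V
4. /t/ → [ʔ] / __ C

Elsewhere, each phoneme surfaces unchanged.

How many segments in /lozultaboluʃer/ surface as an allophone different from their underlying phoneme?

Segments that undergo a rule: /o/ → [oː] (rule 2); /u/ → [uː] (rule 2); /a/ → [aː] (rule 2); /o/ → [oː] (rule 2); /ʃ/ → [ʒ] (rule 3); /e/ → [eː] (rule 2).
All other segments surface unchanged.

6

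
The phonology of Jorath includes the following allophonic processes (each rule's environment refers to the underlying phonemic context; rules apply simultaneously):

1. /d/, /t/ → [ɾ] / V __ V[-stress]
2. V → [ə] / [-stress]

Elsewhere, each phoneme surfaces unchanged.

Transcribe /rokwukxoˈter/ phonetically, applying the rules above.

/r/ stays [r].
/o/ (between /r/ and /k/) occurs in an unstressed syllable → [ə] by rule 2.
/k/ stays [k].
/w/ (between /k/ and /u/) is unaffected → [w].
/u/ — between /w/ and /k/, in an unstressed syllable — surfaces as [ə] (rule 2).
/k/ (between /u/ and /x/) is unaffected → [k].
/x/ stays [x].
Rule 2 applies to /o/ (between /x/ and /t/: in an unstressed syllable) → [ə].
/t/ (between /o/ and /e/) fails the environment for rule 1, so it stays [t].
/e/ (between /t/ and /r/) fails the environment for rule 2, so it stays [e].
/r/ (word-final): no rule targets it → [r].

[rəkwəkxəˈter]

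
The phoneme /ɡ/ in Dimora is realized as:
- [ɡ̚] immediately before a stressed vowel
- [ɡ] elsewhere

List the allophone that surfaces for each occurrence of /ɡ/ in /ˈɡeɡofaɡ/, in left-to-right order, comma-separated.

[ɡ̚], [ɡ], [ɡ]

Occurrence 1 (position 1): immediately before a stressed vowel → [ɡ̚].
Occurrence 2 (position 3): no conditioning environment matches → elsewhere allophone [ɡ].
Occurrence 3 (position 7): no conditioning environment matches → elsewhere allophone [ɡ].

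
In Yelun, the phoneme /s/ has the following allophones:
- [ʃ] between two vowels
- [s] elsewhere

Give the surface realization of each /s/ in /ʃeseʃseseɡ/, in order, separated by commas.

Occurrence 1 (position 3): between two vowels → [ʃ].
Occurrence 2 (position 6): no conditioning environment matches → elsewhere allophone [s].
Occurrence 3 (position 8): between two vowels → [ʃ].

[ʃ], [s], [ʃ]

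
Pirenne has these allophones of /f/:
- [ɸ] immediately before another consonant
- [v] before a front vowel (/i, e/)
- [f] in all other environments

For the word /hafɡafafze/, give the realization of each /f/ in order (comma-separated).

Occurrence 1 (position 3): immediately before another consonant → [ɸ].
Occurrence 2 (position 6): no conditioning environment matches → elsewhere allophone [f].
Occurrence 3 (position 8): immediately before another consonant → [ɸ].

[ɸ], [f], [ɸ]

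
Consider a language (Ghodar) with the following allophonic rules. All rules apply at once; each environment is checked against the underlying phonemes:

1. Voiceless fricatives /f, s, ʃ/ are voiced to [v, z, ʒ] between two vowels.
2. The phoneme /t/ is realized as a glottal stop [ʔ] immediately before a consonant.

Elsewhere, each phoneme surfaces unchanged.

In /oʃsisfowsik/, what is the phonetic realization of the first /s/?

/s/ — between /ʃ/ and /i/; rule 1 does not apply here → [s].

[s]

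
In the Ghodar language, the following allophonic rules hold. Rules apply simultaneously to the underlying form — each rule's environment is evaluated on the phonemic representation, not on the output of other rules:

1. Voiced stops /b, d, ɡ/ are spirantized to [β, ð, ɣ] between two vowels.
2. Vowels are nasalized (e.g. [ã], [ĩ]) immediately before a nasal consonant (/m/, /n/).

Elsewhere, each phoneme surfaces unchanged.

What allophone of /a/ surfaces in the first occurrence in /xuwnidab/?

[a]

/a/ (between /d/ and /b/): rule 2 targets it, but not before a nasal consonant → unchanged [a].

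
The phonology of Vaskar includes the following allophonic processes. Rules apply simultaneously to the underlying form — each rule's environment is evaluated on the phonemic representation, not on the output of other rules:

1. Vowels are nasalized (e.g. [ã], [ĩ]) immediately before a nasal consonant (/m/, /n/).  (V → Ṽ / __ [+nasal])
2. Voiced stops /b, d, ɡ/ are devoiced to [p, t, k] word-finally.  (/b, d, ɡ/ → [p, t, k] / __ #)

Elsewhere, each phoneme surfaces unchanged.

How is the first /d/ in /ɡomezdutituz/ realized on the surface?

/d/ — between /z/ and /u/; rule 2 does not apply here → [d].

[d]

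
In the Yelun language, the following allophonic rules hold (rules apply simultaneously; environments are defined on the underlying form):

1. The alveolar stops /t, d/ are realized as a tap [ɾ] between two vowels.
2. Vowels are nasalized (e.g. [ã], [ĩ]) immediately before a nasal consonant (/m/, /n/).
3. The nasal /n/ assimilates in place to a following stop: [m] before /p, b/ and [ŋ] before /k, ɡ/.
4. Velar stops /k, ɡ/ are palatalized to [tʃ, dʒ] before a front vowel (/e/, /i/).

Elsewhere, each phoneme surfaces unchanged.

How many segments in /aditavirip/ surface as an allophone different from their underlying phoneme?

Segments that undergo a rule: /d/ → [ɾ] (rule 1); /t/ → [ɾ] (rule 1).
All other segments surface unchanged.

2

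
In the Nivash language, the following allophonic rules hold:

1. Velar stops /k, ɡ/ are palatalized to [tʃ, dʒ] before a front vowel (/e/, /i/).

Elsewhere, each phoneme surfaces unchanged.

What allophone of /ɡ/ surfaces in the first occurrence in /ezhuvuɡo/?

/ɡ/ (between /u/ and /o/) fails the environment for rule 1, so it stays [ɡ].

[ɡ]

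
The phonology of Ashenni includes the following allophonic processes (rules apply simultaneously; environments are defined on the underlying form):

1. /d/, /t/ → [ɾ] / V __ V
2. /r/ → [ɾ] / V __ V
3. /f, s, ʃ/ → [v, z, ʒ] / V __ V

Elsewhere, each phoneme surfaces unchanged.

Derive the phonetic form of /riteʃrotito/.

[riɾeʃroɾiɾo]

/r/ (word-initial) fails the environment for rule 2, so it stays [r].
Rule 1 applies to /t/ (between /i/ and /e/: between two vowels) → [ɾ].
/ʃ/ (between /e/ and /r/) is in the target of rule 3 but the environment (between two vowels) is not met → [ʃ].
/r/ — between /ʃ/ and /o/; rule 2 does not apply here → [r].
/t/ (between /o/ and /i/) occurs between two vowels → [ɾ] by rule 1.
Rule 1 applies to /t/ (between /i/ and /o/: between two vowels) → [ɾ].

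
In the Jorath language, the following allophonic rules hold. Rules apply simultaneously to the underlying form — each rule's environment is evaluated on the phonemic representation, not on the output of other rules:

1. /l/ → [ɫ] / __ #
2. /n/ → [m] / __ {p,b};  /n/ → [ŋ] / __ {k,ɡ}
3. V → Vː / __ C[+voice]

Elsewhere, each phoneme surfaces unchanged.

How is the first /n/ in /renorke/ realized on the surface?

/n/ (between /e/ and /o/) fails the environment for rule 2, so it stays [n].

[n]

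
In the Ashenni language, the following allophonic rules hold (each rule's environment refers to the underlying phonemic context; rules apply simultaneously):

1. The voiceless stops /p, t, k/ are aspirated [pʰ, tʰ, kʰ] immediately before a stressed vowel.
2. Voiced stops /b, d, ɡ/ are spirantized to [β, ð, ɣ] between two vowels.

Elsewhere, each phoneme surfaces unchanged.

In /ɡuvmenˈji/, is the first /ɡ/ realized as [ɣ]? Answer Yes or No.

No

/ɡ/ (word-initial): rule 2 targets it, but not between two vowels → unchanged [ɡ].
The actual realization is [ɡ], not [ɣ].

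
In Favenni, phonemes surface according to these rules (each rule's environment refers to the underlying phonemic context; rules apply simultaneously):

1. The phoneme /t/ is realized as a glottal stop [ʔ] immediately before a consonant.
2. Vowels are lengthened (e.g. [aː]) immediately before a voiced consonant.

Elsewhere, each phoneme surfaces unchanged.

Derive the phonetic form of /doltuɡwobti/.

/d/ stays [d].
/o/ (between /d/ and /l/) occurs before a voiced consonant → [oː] by rule 2.
/l/ stays [l].
/t/ (between /l/ and /u/) is in the target of rule 1 but the environment (immediately before a consonant) is not met → [t].
/u/ (between /t/ and /ɡ/) occurs before a voiced consonant → [uː] by rule 2.
/ɡ/ stays [ɡ].
/w/ (between /ɡ/ and /o/): no rule targets it → [w].
Rule 2 applies to /o/ (between /w/ and /b/: before a voiced consonant) → [oː].
/b/ stays [b].
/t/ (between /b/ and /i/) is in the target of rule 1 but the environment (immediately before a consonant) is not met → [t].
/i/ — word-final; rule 2 does not apply here → [i].

[doːltuːɡwoːbti]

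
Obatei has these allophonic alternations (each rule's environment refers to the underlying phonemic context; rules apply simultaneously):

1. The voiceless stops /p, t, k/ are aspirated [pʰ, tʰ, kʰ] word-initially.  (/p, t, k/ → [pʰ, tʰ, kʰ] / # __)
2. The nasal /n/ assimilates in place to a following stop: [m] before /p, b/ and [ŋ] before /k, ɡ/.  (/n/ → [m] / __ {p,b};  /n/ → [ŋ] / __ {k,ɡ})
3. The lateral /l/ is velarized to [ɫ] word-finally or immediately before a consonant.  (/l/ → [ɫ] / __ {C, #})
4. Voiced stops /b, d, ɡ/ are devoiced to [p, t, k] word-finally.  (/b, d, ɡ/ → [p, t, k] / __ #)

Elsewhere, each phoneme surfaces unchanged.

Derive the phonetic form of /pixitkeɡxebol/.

[pʰixitkeɡxeboɫ]

/p/ (word-initial) occurs word-initially → [pʰ] by rule 1.
/t/ — between /i/ and /k/; rule 1 does not apply here → [t].
/k/ (between /t/ and /e/): rule 1 targets it, but not word-initially → unchanged [k].
/ɡ/ (between /e/ and /x/): rule 4 targets it, but not word-finally → unchanged [ɡ].
/b/ (between /e/ and /o/): rule 4 targets it, but not word-finally → unchanged [b].
/l/ (word-final): word-finally or immediately before a consonant, so rule 3 applies → [ɫ].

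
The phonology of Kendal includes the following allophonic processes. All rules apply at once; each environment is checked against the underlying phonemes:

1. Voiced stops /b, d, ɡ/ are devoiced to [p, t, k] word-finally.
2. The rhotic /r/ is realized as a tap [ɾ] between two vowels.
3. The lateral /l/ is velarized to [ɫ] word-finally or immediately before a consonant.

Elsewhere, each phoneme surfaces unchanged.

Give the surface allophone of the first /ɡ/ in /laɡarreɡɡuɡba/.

/ɡ/ — between /a/ and /a/; rule 1 does not apply here → [ɡ].

[ɡ]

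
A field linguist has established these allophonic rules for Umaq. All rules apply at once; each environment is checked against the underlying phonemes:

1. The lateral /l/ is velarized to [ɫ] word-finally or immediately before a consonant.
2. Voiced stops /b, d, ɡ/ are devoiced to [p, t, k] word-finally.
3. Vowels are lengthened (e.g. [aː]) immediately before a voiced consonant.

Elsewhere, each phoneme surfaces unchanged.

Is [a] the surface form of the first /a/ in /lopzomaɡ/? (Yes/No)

/a/ (between /m/ and /ɡ/): before a voiced consonant, so rule 3 applies → [aː].
The actual realization is [aː], not [a].

No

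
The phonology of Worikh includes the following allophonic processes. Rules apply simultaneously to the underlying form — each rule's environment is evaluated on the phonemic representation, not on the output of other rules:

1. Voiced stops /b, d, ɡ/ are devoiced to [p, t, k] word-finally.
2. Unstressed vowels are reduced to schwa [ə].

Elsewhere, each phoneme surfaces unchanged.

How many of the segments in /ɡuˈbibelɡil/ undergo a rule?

3

Segments that undergo a rule: /u/ → [ə] (rule 2); /e/ → [ə] (rule 2); /i/ → [ə] (rule 2).
All other segments surface unchanged.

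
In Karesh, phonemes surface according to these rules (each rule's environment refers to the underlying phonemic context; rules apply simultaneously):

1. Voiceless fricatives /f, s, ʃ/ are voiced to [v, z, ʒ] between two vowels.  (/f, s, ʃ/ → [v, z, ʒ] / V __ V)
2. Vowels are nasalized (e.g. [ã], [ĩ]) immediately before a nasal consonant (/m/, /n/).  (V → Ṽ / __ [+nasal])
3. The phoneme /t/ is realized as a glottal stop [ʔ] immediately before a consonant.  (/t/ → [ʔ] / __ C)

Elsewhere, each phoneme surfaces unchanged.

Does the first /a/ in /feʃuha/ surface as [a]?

/a/ — word-final; rule 2 does not apply here → [a].
The actual realization is [a], which matches [a].

Yes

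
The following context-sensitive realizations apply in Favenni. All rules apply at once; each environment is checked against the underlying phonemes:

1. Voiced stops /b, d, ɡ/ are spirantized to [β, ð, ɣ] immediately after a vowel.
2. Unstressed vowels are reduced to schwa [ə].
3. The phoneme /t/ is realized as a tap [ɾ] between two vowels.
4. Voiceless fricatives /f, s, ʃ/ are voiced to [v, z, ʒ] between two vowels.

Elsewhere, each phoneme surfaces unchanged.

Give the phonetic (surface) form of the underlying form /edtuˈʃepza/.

[əðtəˈʒepzə]

/e/ (word-initial): in an unstressed syllable, so rule 2 applies → [ə].
/d/ — between /e/ and /t/, immediately after a vowel — surfaces as [ð] (rule 1).
/t/ (between /d/ and /u/): rule 3 targets it, but not between two vowels → unchanged [t].
/u/ meets the environment for rule 2 (in an unstressed syllable) → [ə].
/ʃ/ (between /u/ and /e/) occurs between two vowels → [ʒ] by rule 4.
/e/ (between /ʃ/ and /p/) fails the environment for rule 2, so it stays [e].
Rule 2 applies to /a/ (word-final: in an unstressed syllable) → [ə].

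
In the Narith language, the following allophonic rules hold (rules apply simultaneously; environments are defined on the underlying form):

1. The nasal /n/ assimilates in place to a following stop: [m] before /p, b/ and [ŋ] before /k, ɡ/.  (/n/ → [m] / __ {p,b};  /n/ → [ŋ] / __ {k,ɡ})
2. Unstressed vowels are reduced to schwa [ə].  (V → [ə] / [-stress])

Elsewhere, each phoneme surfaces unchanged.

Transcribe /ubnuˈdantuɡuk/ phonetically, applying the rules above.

/u/ meets the environment for rule 2 (in an unstressed syllable) → [ə].
/b/ stays [b].
/n/ (between /b/ and /u/) fails the environment for rule 1, so it stays [n].
/u/ (between /n/ and /d/) occurs in an unstressed syllable → [ə] by rule 2.
/d/ — not in any rule's target class → [d].
/a/ (between /d/ and /n/): rule 2 targets it, but not in an unstressed syllable → unchanged [a].
/n/ — between /a/ and /t/; rule 1 does not apply here → [n].
/t/ (between /n/ and /u/): no rule targets it → [t].
/u/ meets the environment for rule 2 (in an unstressed syllable) → [ə].
/ɡ/ — not in any rule's target class → [ɡ].
Rule 2 applies to /u/ (between /ɡ/ and /k/: in an unstressed syllable) → [ə].
/k/ — not in any rule's target class → [k].

[əbnəˈdantəɡək]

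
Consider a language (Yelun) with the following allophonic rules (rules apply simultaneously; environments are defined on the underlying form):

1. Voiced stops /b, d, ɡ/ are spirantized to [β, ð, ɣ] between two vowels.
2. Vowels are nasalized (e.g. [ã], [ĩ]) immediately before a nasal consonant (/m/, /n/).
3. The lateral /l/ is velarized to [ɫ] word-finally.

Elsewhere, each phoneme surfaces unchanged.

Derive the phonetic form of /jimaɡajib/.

/i/ meets the environment for rule 2 (before a nasal consonant) → [ĩ].
/a/ (between /m/ and /ɡ/) is in the target of rule 2 but the environment (before a nasal consonant) is not met → [a].
Rule 1 applies to /ɡ/ (between /a/ and /a/: between two vowels) → [ɣ].
/a/ (between /ɡ/ and /j/) fails the environment for rule 2, so it stays [a].
/i/ (between /j/ and /b/) is in the target of rule 2 but the environment (before a nasal consonant) is not met → [i].
/b/ (word-final) fails the environment for rule 1, so it stays [b].

[jĩmaɣajib]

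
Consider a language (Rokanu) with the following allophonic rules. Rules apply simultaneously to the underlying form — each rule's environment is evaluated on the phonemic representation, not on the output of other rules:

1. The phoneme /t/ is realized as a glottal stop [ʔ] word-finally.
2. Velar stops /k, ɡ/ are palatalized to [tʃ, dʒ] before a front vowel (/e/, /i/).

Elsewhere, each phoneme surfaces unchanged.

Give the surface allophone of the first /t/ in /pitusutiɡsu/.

[t]

/t/ (between /i/ and /u/): rule 1 targets it, but not word-finally → unchanged [t].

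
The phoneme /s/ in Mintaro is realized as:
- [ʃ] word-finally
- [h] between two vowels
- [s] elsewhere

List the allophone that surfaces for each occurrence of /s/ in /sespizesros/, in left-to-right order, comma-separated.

Occurrence 1 (position 1): no conditioning environment matches → elsewhere allophone [s].
Occurrence 2 (position 3): no conditioning environment matches → elsewhere allophone [s].
Occurrence 3 (position 8): no conditioning environment matches → elsewhere allophone [s].
Occurrence 4 (position 11): word-finally → [ʃ].

[s], [s], [s], [ʃ]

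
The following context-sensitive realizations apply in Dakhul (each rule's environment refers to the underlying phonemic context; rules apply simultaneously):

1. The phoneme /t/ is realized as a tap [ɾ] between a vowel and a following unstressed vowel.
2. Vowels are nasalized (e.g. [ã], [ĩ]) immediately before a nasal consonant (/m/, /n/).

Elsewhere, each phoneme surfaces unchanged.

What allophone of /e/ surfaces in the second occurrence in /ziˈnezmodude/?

[e]

/e/ (word-final) is in the target of rule 2 but the environment (before a nasal consonant) is not met → [e].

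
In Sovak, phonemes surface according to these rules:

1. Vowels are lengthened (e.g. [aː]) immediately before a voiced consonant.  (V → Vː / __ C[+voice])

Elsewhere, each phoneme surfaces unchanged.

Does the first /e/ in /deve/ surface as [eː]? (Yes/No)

Rule 1 applies to /e/ (between /d/ and /v/: before a voiced consonant) → [eː].
The actual realization is [eː], which matches [eː].

Yes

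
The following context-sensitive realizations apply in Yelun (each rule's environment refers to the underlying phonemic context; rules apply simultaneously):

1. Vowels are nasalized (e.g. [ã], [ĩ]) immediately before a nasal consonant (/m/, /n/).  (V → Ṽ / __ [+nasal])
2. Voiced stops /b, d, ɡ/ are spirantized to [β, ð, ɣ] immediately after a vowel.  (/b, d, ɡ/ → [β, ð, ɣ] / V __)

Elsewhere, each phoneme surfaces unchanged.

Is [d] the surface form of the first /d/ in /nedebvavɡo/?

No

/d/ meets the environment for rule 2 (immediately after a vowel) → [ð].
The actual realization is [ð], not [d].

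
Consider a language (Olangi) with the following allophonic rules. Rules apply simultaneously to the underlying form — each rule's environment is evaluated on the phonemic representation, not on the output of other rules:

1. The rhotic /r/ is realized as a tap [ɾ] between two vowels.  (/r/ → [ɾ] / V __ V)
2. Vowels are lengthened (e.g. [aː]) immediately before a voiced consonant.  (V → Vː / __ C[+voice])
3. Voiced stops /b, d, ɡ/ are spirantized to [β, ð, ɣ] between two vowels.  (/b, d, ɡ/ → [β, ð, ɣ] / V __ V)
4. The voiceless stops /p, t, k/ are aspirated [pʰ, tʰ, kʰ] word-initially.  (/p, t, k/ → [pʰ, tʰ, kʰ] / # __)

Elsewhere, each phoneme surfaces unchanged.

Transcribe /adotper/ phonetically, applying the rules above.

/a/ (word-initial) occurs before a voiced consonant → [aː] by rule 2.
/d/ (between /a/ and /o/) occurs between two vowels → [ð] by rule 3.
/o/ (between /d/ and /t/) fails the environment for rule 2, so it stays [o].
/t/ (between /o/ and /p/): rule 4 targets it, but not word-initially → unchanged [t].
/p/ — between /t/ and /e/; rule 4 does not apply here → [p].
Rule 2 applies to /e/ (between /p/ and /r/: before a voiced consonant) → [eː].
/r/ — word-final; rule 1 does not apply here → [r].

[aːðotpeːr]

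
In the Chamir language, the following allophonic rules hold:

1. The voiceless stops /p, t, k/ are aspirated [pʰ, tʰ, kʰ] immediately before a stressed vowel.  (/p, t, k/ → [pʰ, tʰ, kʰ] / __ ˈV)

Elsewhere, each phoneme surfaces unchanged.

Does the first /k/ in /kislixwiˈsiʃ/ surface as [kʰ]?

/k/ (word-initial) is in the target of rule 1 but the environment (immediately before a stressed vowel) is not met → [k].
The actual realization is [k], not [kʰ].

No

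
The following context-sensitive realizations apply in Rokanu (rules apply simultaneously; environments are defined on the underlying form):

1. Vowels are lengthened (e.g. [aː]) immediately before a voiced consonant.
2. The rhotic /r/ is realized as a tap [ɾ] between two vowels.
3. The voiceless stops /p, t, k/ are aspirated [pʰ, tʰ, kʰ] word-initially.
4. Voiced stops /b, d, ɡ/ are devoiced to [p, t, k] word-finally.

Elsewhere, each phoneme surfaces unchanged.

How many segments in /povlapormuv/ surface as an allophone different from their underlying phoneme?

4

Segments that undergo a rule: /p/ → [pʰ] (rule 3); /o/ → [oː] (rule 1); /o/ → [oː] (rule 1); /u/ → [uː] (rule 1).
All other segments surface unchanged.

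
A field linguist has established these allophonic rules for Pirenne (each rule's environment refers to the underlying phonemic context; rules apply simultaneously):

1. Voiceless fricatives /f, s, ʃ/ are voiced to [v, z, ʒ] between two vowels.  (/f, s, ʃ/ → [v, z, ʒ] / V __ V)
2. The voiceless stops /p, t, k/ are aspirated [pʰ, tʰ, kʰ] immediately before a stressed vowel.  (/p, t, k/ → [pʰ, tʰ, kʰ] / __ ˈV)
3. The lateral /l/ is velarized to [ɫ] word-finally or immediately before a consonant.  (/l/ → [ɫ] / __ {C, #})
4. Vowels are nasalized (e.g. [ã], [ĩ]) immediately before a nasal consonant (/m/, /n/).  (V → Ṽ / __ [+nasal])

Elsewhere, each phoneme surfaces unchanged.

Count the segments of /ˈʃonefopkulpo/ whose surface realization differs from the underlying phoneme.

Segments that undergo a rule: /o/ → [õ] (rule 4); /f/ → [v] (rule 1); /l/ → [ɫ] (rule 3).
All other segments surface unchanged.

3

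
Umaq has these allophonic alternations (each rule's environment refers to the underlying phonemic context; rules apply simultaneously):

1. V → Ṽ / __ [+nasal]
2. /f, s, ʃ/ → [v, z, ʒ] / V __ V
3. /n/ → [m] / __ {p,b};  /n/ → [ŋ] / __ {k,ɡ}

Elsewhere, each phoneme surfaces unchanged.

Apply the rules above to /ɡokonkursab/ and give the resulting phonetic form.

/ɡ/ (word-initial): no rule targets it → [ɡ].
/o/ (between /ɡ/ and /k/) fails the environment for rule 1, so it stays [o].
/k/ (between /o/ and /o/) is unaffected → [k].
/o/ — between /k/ and /n/, before a nasal consonant — surfaces as [õ] (rule 1).
/n/ — between /o/ and /k/, before a labial or velar stop — surfaces as [ŋ] (rule 3).
/k/ — not in any rule's target class → [k].
/u/ (between /k/ and /r/) is in the target of rule 1 but the environment (before a nasal consonant) is not met → [u].
/r/ stays [r].
/s/ — between /r/ and /a/; rule 2 does not apply here → [s].
/a/ (between /s/ and /b/) is in the target of rule 1 but the environment (before a nasal consonant) is not met → [a].
/b/ — not in any rule's target class → [b].

[ɡokõŋkursab]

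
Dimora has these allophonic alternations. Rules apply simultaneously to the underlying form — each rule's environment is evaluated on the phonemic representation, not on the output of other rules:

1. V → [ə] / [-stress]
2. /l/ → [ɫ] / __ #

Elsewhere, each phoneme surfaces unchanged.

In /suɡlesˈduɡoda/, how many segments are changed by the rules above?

Segments that undergo a rule: /u/ → [ə] (rule 1); /e/ → [ə] (rule 1); /o/ → [ə] (rule 1); /a/ → [ə] (rule 1).
All other segments surface unchanged.

4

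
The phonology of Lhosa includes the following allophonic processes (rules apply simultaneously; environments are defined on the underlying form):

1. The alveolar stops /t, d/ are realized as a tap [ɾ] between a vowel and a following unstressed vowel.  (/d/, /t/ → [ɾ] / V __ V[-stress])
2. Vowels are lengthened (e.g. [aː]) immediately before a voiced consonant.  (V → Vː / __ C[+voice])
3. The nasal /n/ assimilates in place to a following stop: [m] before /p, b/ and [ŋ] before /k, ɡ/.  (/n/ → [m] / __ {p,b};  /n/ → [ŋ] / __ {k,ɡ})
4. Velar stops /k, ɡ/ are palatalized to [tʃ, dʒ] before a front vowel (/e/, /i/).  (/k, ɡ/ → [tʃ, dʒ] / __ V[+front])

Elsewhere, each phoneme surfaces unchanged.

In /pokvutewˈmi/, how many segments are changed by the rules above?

2

Segments that undergo a rule: /t/ → [ɾ] (rule 1); /e/ → [eː] (rule 2).
All other segments surface unchanged.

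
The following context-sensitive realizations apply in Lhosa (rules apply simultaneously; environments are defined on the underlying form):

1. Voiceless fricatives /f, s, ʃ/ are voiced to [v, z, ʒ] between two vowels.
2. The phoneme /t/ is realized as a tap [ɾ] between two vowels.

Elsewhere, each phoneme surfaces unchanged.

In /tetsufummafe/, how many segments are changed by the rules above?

Segments that undergo a rule: /f/ → [v] (rule 1); /f/ → [v] (rule 1).
All other segments surface unchanged.

2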